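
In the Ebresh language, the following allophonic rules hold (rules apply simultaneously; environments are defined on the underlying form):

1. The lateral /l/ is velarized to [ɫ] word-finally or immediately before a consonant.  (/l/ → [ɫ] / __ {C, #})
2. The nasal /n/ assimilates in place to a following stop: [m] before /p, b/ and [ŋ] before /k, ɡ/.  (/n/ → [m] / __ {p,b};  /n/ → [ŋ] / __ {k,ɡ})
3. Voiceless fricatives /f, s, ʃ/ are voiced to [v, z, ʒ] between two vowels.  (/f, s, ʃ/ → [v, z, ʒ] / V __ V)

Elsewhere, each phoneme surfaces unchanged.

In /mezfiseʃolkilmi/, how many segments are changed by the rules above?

4

Segments that undergo a rule: /s/ → [z] (rule 3); /ʃ/ → [ʒ] (rule 3); /l/ → [ɫ] (rule 1); /l/ → [ɫ] (rule 1).
All other segments surface unchanged.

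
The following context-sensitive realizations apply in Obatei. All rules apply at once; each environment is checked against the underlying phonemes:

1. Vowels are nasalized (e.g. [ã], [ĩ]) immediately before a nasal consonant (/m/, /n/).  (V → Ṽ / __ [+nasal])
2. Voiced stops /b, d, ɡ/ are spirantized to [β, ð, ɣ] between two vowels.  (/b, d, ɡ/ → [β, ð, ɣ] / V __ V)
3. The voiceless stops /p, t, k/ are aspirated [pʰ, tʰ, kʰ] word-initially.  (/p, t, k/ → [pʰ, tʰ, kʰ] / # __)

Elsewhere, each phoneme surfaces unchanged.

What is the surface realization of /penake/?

[pʰẽnake]

/p/ (word-initial): word-initially, so rule 3 applies → [pʰ].
/e/ (between /p/ and /n/): before a nasal consonant, so rule 1 applies → [ẽ].
/a/ (between /n/ and /k/) fails the environment for rule 1, so it stays [a].
/k/ (between /a/ and /e/) is in the target of rule 3 but the environment (word-initially) is not met → [k].
/e/ — word-final; rule 1 does not apply here → [e].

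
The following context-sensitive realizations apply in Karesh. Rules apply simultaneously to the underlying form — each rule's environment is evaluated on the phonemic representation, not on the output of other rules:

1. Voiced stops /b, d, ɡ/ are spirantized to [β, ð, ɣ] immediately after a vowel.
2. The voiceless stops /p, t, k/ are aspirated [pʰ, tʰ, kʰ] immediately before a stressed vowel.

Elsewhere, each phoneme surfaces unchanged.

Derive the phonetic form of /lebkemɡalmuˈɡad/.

[leβkemɡalmuˈɣað]

/l/ (word-initial) is unaffected → [l].
/e/ (between /l/ and /b/): no rule targets it → [e].
Rule 1 applies to /b/ (between /e/ and /k/: immediately after a vowel) → [β].
/k/ (between /b/ and /e/): rule 2 targets it, but not immediately before a stressed vowel → unchanged [k].
/e/ (between /k/ and /m/) is unaffected → [e].
/m/ (between /e/ and /ɡ/) is unaffected → [m].
/ɡ/ (between /m/ and /a/) fails the environment for rule 1, so it stays [ɡ].
/a/ (between /ɡ/ and /l/): no rule targets it → [a].
/l/ (between /a/ and /m/) is unaffected → [l].
/m/ (between /l/ and /u/) is unaffected → [m].
/u/ (between /m/ and /ɡ/) is unaffected → [u].
/ɡ/ — between /u/ and /a/, immediately after a vowel — surfaces as [ɣ] (rule 1).
/a/ (between /ɡ/ and /d/) is unaffected → [a].
/d/ (word-final): immediately after a vowel, so rule 1 applies → [ð].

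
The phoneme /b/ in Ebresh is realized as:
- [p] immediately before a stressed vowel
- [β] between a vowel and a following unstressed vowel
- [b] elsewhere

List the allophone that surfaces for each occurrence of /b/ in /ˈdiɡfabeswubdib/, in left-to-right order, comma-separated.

[β], [b], [b]

Occurrence 1 (position 6): between a vowel and a following unstressed vowel → [β].
Occurrence 2 (position 11): no conditioning environment matches → elsewhere allophone [b].
Occurrence 3 (position 14): no conditioning environment matches → elsewhere allophone [b].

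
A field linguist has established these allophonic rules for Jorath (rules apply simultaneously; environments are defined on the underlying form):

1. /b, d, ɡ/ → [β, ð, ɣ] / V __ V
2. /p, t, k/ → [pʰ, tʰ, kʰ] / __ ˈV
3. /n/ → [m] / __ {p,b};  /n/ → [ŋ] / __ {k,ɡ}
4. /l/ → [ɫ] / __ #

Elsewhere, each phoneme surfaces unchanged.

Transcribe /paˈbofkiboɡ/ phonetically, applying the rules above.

/p/ — word-initial; rule 2 does not apply here → [p].
/a/ stays [a].
/b/ (between /a/ and /o/) occurs between two vowels → [β] by rule 1.
/o/ — not in any rule's target class → [o].
/f/ stays [f].
/k/ (between /f/ and /i/): rule 2 targets it, but not immediately before a stressed vowel → unchanged [k].
/i/ — not in any rule's target class → [i].
Rule 1 applies to /b/ (between /i/ and /o/: between two vowels) → [β].
/o/ (between /b/ and /ɡ/): no rule targets it → [o].
/ɡ/ (word-final) is in the target of rule 1 but the environment (between two vowels) is not met → [ɡ].

[paˈβofkiβoɡ]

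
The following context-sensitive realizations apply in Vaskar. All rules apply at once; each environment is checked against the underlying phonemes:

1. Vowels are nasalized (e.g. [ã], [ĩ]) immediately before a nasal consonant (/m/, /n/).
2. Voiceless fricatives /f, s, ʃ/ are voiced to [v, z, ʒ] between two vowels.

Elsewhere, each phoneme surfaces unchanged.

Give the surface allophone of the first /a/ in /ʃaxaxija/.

/a/ (between /ʃ/ and /x/): rule 1 targets it, but not before a nasal consonant → unchanged [a].

[a]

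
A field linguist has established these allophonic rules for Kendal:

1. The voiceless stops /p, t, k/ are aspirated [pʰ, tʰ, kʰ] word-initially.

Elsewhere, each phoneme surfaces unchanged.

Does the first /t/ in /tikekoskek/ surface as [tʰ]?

Yes

/t/ meets the environment for rule 1 (word-initially) → [tʰ].
The actual realization is [tʰ], which matches [tʰ].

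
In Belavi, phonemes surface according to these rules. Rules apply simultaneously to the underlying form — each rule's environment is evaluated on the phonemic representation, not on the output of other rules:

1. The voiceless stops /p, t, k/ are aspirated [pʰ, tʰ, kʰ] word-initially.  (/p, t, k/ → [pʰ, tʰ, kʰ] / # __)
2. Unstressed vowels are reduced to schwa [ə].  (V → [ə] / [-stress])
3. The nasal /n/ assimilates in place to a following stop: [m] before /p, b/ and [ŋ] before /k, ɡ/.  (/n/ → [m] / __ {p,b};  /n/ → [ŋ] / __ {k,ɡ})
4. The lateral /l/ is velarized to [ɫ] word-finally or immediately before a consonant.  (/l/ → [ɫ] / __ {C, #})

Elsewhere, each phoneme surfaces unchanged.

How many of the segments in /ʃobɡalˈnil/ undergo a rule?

4

Segments that undergo a rule: /o/ → [ə] (rule 2); /a/ → [ə] (rule 2); /l/ → [ɫ] (rule 4); /l/ → [ɫ] (rule 4).
All other segments surface unchanged.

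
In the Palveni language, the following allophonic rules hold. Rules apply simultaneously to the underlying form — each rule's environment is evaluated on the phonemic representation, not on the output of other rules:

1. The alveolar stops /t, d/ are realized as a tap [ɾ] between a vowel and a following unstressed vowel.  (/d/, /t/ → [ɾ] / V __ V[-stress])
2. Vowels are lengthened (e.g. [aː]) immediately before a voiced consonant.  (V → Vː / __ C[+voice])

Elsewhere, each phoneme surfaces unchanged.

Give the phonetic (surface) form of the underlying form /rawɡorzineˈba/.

[raːwɡoːrziːneːˈba]

/r/ (word-initial): no rule targets it → [r].
/a/ meets the environment for rule 2 (before a voiced consonant) → [aː].
/w/ stays [w].
/ɡ/ — not in any rule's target class → [ɡ].
Rule 2 applies to /o/ (between /ɡ/ and /r/: before a voiced consonant) → [oː].
/r/ (between /o/ and /z/): no rule targets it → [r].
/z/ (between /r/ and /i/) is unaffected → [z].
Rule 2 applies to /i/ (between /z/ and /n/: before a voiced consonant) → [iː].
/n/ stays [n].
/e/ (between /n/ and /b/) occurs before a voiced consonant → [eː] by rule 2.
/b/ stays [b].
/a/ (word-final) is in the target of rule 2 but the environment (before a voiced consonant) is not met → [a].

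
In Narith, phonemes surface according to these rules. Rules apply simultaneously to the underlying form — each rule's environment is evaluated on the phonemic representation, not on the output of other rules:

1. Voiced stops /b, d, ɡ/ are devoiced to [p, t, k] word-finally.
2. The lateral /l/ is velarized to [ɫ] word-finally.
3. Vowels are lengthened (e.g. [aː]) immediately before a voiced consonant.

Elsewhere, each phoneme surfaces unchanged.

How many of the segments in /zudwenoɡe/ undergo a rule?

Segments that undergo a rule: /u/ → [uː] (rule 3); /e/ → [eː] (rule 3); /o/ → [oː] (rule 3).
All other segments surface unchanged.

3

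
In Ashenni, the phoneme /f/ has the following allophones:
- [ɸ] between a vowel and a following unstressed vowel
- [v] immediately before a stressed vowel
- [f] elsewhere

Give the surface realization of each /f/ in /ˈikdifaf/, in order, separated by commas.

[ɸ], [f]

Occurrence 1 (position 5): between a vowel and a following unstressed vowel → [ɸ].
Occurrence 2 (position 7): no conditioning environment matches → elsewhere allophone [f].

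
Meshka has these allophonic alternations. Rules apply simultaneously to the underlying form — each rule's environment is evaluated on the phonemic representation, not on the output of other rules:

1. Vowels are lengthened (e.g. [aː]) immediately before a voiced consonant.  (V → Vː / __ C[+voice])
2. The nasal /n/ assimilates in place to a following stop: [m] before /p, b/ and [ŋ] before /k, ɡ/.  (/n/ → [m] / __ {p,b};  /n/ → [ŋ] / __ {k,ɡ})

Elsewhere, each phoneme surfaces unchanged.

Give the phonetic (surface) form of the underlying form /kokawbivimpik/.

[kokaːwbiːviːmpik]

/k/ stays [k].
/o/ (between /k/ and /k/) is in the target of rule 1 but the environment (before a voiced consonant) is not met → [o].
/k/ stays [k].
/a/ (between /k/ and /w/) occurs before a voiced consonant → [aː] by rule 1.
/w/ (between /a/ and /b/): no rule targets it → [w].
/b/ stays [b].
/i/ meets the environment for rule 1 (before a voiced consonant) → [iː].
/v/ stays [v].
Rule 1 applies to /i/ (between /v/ and /m/: before a voiced consonant) → [iː].
/m/ (between /i/ and /p/) is unaffected → [m].
/p/ stays [p].
/i/ (between /p/ and /k/) fails the environment for rule 1, so it stays [i].
/k/ (word-final): no rule targets it → [k].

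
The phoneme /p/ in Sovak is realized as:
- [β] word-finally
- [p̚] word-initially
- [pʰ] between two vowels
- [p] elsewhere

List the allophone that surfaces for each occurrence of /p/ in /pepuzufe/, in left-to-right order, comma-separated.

[p̚], [pʰ]

Occurrence 1 (position 1): word-initially → [p̚].
Occurrence 2 (position 3): between two vowels → [pʰ].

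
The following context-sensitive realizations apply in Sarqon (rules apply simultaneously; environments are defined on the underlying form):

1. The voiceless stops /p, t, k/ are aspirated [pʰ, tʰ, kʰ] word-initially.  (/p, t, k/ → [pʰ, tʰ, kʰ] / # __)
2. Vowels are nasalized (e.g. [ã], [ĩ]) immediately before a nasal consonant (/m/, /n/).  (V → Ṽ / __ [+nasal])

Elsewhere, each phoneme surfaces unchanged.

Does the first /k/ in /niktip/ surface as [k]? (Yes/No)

Yes

/k/ (between /i/ and /t/): rule 1 targets it, but not word-initially → unchanged [k].
The actual realization is [k], which matches [k].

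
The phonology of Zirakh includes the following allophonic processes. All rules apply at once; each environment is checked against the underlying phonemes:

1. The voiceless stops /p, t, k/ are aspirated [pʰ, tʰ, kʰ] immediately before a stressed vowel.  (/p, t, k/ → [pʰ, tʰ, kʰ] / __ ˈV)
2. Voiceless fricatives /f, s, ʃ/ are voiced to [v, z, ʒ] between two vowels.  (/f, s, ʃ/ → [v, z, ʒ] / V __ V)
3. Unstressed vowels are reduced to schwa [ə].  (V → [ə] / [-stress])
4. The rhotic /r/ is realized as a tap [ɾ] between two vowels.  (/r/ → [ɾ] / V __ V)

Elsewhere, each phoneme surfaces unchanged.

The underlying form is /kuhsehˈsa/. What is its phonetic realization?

[kəhsəhˈsa]

/k/ — word-initial; rule 1 does not apply here → [k].
/u/ (between /k/ and /h/) occurs in an unstressed syllable → [ə] by rule 3.
/h/ (between /u/ and /s/) is unaffected → [h].
/s/ — between /h/ and /e/; rule 2 does not apply here → [s].
/e/ (between /s/ and /h/) occurs in an unstressed syllable → [ə] by rule 3.
/h/ stays [h].
/s/ (between /h/ and /a/) fails the environment for rule 2, so it stays [s].
/a/ (word-final) is in the target of rule 3 but the environment (in an unstressed syllable) is not met → [a].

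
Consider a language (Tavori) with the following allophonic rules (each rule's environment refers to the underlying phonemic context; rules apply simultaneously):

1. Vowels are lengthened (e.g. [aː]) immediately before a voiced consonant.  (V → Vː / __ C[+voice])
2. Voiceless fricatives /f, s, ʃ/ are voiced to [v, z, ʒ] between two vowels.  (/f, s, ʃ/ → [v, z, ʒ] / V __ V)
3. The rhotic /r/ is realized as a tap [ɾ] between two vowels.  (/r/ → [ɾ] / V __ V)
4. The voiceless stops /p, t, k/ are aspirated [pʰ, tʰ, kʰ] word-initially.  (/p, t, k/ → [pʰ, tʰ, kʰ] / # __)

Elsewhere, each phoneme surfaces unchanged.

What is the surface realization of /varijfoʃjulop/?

[vaːɾiːjfoʃjuːlop]

/a/ (between /v/ and /r/): before a voiced consonant, so rule 1 applies → [aː].
/r/ (between /a/ and /i/): between two vowels, so rule 3 applies → [ɾ].
/i/ (between /r/ and /j/) occurs before a voiced consonant → [iː] by rule 1.
/f/ (between /j/ and /o/) is in the target of rule 2 but the environment (between two vowels) is not met → [f].
/o/ (between /f/ and /ʃ/): rule 1 targets it, but not before a voiced consonant → unchanged [o].
/ʃ/ (between /o/ and /j/) fails the environment for rule 2, so it stays [ʃ].
/u/ (between /j/ and /l/) occurs before a voiced consonant → [uː] by rule 1.
/o/ (between /l/ and /p/) is in the target of rule 1 but the environment (before a voiced consonant) is not met → [o].
/p/ (word-final): rule 4 targets it, but not word-initially → unchanged [p].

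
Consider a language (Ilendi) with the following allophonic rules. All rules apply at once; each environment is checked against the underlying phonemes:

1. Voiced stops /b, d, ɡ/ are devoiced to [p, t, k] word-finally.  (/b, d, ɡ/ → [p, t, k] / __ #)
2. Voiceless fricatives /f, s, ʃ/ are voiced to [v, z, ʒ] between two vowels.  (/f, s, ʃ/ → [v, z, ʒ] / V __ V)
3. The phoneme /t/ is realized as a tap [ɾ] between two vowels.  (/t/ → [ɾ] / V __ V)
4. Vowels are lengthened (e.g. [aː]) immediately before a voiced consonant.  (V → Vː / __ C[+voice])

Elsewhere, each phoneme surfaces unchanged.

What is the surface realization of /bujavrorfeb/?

/b/ — word-initial; rule 1 does not apply here → [b].
/u/ (between /b/ and /j/): before a voiced consonant, so rule 4 applies → [uː].
Rule 4 applies to /a/ (between /j/ and /v/: before a voiced consonant) → [aː].
/o/ (between /r/ and /r/): before a voiced consonant, so rule 4 applies → [oː].
/f/ — between /r/ and /e/; rule 2 does not apply here → [f].
Rule 4 applies to /e/ (between /f/ and /b/: before a voiced consonant) → [eː].
/b/ — word-final, word-finally — surfaces as [p] (rule 1).

[buːjaːvroːrfeːp]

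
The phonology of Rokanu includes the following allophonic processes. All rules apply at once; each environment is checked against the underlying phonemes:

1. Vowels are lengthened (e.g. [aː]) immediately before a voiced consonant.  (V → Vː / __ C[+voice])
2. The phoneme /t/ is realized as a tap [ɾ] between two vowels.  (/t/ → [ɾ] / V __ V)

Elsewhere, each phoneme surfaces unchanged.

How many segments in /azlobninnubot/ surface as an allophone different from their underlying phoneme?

Segments that undergo a rule: /a/ → [aː] (rule 1); /o/ → [oː] (rule 1); /i/ → [iː] (rule 1); /u/ → [uː] (rule 1).
All other segments surface unchanged.

4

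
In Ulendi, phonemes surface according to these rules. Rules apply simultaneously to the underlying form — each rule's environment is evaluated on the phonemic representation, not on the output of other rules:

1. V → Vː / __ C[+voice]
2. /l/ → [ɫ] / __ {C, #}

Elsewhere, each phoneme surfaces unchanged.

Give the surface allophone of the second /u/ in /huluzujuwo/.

[uː]

/u/ meets the environment for rule 1 (before a voiced consonant) → [uː].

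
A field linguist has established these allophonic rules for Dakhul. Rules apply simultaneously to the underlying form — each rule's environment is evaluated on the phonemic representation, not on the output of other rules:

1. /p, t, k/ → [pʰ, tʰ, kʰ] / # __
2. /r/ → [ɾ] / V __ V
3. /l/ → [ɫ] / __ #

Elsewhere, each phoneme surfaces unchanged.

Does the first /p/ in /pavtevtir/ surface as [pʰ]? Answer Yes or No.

Yes

/p/ (word-initial): word-initially, so rule 1 applies → [pʰ].
The actual realization is [pʰ], which matches [pʰ].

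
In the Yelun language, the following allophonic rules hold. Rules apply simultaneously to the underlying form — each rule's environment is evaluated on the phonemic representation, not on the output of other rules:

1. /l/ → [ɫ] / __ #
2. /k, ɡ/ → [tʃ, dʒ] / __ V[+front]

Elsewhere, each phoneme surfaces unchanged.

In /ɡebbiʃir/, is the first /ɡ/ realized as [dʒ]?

/ɡ/ meets the environment for rule 2 (before a front vowel) → [dʒ].
The actual realization is [dʒ], which matches [dʒ].

Yes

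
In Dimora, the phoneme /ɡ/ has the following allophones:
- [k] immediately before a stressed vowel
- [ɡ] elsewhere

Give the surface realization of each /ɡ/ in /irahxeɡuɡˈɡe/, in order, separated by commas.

[ɡ], [ɡ], [k]

Occurrence 1 (position 7): no conditioning environment matches → elsewhere allophone [ɡ].
Occurrence 2 (position 9): no conditioning environment matches → elsewhere allophone [ɡ].
Occurrence 3 (position 10): immediately before a stressed vowel → [k].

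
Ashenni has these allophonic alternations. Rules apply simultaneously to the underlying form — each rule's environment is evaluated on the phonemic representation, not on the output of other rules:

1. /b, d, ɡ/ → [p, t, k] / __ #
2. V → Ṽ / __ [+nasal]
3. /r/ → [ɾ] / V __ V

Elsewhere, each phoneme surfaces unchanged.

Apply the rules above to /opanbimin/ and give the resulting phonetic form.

/o/ (word-initial) is in the target of rule 2 but the environment (before a nasal consonant) is not met → [o].
/a/ meets the environment for rule 2 (before a nasal consonant) → [ã].
/b/ (between /n/ and /i/) fails the environment for rule 1, so it stays [b].
/i/ — between /b/ and /m/, before a nasal consonant — surfaces as [ĩ] (rule 2).
/i/ (between /m/ and /n/): before a nasal consonant, so rule 2 applies → [ĩ].

[opãnbĩmĩn]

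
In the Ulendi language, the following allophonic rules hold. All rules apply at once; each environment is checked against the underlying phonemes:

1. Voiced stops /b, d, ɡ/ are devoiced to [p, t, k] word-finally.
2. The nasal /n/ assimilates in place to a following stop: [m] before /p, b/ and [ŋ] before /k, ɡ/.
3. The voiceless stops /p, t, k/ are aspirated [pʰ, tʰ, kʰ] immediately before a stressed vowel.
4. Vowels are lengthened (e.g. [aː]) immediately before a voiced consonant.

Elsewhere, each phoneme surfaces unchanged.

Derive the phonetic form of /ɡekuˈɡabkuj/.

[ɡekuːˈɡaːbkuːj]

/ɡ/ (word-initial) fails the environment for rule 1, so it stays [ɡ].
/e/ (between /ɡ/ and /k/): rule 4 targets it, but not before a voiced consonant → unchanged [e].
/k/ — between /e/ and /u/; rule 3 does not apply here → [k].
/u/ — between /k/ and /ɡ/, before a voiced consonant — surfaces as [uː] (rule 4).
/ɡ/ (between /u/ and /a/) fails the environment for rule 1, so it stays [ɡ].
/a/ (between /ɡ/ and /b/) occurs before a voiced consonant → [aː] by rule 4.
/b/ (between /a/ and /k/) fails the environment for rule 1, so it stays [b].
/k/ (between /b/ and /u/) fails the environment for rule 3, so it stays [k].
/u/ — between /k/ and /j/, before a voiced consonant — surfaces as [uː] (rule 4).
/j/ — not in any rule's target class → [j].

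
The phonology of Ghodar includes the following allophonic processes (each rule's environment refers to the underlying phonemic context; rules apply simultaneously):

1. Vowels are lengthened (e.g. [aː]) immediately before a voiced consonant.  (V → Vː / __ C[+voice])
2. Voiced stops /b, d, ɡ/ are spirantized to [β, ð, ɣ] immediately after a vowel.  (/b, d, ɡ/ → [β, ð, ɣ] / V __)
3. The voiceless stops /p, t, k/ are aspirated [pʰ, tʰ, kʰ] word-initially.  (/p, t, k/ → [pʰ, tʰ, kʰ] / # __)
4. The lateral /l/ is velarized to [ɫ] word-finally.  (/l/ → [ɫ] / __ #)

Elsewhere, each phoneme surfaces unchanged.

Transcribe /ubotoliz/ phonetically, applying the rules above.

/u/ (word-initial): before a voiced consonant, so rule 1 applies → [uː].
/b/ — between /u/ and /o/, immediately after a vowel — surfaces as [β] (rule 2).
/o/ — between /b/ and /t/; rule 1 does not apply here → [o].
/t/ — between /o/ and /o/; rule 3 does not apply here → [t].
/o/ — between /t/ and /l/, before a voiced consonant — surfaces as [oː] (rule 1).
/l/ (between /o/ and /i/): rule 4 targets it, but not word-finally → unchanged [l].
/i/ — between /l/ and /z/, before a voiced consonant — surfaces as [iː] (rule 1).

[uːβotoːliːz]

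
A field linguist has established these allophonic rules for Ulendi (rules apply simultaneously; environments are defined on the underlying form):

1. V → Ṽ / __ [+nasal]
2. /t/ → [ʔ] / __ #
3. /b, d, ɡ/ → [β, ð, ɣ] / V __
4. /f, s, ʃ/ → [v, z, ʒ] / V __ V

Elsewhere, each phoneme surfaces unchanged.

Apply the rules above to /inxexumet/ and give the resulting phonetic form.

[ĩnxexũmeʔ]

/i/ — word-initial, before a nasal consonant — surfaces as [ĩ] (rule 1).
/e/ (between /x/ and /x/) fails the environment for rule 1, so it stays [e].
/u/ — between /x/ and /m/, before a nasal consonant — surfaces as [ũ] (rule 1).
/e/ (between /m/ and /t/) fails the environment for rule 1, so it stays [e].
Rule 2 applies to /t/ (word-final: word-finally) → [ʔ].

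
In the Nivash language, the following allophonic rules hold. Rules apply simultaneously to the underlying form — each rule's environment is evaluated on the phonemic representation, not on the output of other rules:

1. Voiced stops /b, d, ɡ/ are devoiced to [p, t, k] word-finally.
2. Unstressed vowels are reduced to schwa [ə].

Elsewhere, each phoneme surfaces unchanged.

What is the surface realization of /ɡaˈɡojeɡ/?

[ɡəˈɡojək]

/ɡ/ (word-initial) fails the environment for rule 1, so it stays [ɡ].
/a/ (between /ɡ/ and /ɡ/): in an unstressed syllable, so rule 2 applies → [ə].
/ɡ/ (between /a/ and /o/): rule 1 targets it, but not word-finally → unchanged [ɡ].
/o/ (between /ɡ/ and /j/) is in the target of rule 2 but the environment (in an unstressed syllable) is not met → [o].
/j/ (between /o/ and /e/) is unaffected → [j].
Rule 2 applies to /e/ (between /j/ and /ɡ/: in an unstressed syllable) → [ə].
/ɡ/ (word-final) occurs word-finally → [k] by rule 1.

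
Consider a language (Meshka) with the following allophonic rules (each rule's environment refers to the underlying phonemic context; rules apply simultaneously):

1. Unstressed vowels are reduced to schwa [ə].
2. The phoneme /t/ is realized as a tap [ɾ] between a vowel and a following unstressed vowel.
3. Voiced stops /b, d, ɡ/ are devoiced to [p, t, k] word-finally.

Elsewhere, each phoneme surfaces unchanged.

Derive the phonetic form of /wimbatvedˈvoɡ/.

Rule 1 applies to /i/ (between /w/ and /m/: in an unstressed syllable) → [ə].
/b/ — between /m/ and /a/; rule 3 does not apply here → [b].
/a/ (between /b/ and /t/) occurs in an unstressed syllable → [ə] by rule 1.
/t/ (between /a/ and /v/) is in the target of rule 2 but the environment (between a vowel and a following unstressed vowel) is not met → [t].
/e/ meets the environment for rule 1 (in an unstressed syllable) → [ə].
/d/ — between /e/ and /v/; rule 3 does not apply here → [d].
/o/ (between /v/ and /ɡ/) is in the target of rule 1 but the environment (in an unstressed syllable) is not met → [o].
Rule 3 applies to /ɡ/ (word-final: word-finally) → [k].

[wəmbətvədˈvok]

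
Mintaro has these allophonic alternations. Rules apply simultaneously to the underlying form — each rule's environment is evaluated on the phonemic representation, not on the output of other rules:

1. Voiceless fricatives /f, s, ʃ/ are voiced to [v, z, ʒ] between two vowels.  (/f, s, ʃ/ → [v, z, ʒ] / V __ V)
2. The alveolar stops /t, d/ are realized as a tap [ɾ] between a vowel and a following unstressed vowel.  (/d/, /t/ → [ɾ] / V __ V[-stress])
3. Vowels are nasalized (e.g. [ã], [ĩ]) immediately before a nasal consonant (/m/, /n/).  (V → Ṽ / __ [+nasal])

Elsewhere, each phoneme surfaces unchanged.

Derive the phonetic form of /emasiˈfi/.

/e/ — word-initial, before a nasal consonant — surfaces as [ẽ] (rule 3).
/m/ — not in any rule's target class → [m].
/a/ (between /m/ and /s/) fails the environment for rule 3, so it stays [a].
/s/ — between /a/ and /i/, between two vowels — surfaces as [z] (rule 1).
/i/ (between /s/ and /f/): rule 3 targets it, but not before a nasal consonant → unchanged [i].
Rule 1 applies to /f/ (between /i/ and /i/: between two vowels) → [v].
/i/ (word-final) is in the target of rule 3 but the environment (before a nasal consonant) is not met → [i].

[ẽmaziˈvi]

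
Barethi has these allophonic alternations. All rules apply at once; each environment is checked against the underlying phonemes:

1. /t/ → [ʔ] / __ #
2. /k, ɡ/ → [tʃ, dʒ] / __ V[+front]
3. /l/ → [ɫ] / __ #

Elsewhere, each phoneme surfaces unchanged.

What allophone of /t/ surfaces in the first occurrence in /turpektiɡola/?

/t/ (word-initial): rule 1 targets it, but not word-finally → unchanged [t].

[t]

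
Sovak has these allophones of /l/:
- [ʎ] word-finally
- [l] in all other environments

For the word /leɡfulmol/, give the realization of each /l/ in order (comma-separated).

[l], [l], [ʎ]

Occurrence 1 (position 1): no conditioning environment matches → elsewhere allophone [l].
Occurrence 2 (position 6): no conditioning environment matches → elsewhere allophone [l].
Occurrence 3 (position 9): word-finally → [ʎ].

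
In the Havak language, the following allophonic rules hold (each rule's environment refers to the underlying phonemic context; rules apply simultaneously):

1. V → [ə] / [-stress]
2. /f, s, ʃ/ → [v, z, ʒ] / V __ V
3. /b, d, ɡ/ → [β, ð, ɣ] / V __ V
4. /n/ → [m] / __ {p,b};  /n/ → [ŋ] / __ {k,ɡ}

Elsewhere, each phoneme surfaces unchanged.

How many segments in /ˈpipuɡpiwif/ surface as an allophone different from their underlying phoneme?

Segments that undergo a rule: /u/ → [ə] (rule 1); /i/ → [ə] (rule 1); /i/ → [ə] (rule 1).
All other segments surface unchanged.

3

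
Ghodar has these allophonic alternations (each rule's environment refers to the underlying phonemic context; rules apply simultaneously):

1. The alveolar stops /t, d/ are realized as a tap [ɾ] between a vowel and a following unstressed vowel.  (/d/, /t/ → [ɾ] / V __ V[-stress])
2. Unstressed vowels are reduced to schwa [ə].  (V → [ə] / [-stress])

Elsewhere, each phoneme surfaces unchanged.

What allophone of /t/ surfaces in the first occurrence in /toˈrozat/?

/t/ — word-initial; rule 1 does not apply here → [t].

[t]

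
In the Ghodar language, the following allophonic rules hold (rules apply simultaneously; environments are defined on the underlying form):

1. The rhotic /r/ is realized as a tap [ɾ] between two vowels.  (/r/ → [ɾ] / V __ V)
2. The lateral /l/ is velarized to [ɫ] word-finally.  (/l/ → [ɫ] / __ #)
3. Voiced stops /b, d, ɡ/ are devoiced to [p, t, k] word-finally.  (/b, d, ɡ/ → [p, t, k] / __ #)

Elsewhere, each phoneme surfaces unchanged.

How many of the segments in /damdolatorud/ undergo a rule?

2

Segments that undergo a rule: /r/ → [ɾ] (rule 1); /d/ → [t] (rule 3).
All other segments surface unchanged.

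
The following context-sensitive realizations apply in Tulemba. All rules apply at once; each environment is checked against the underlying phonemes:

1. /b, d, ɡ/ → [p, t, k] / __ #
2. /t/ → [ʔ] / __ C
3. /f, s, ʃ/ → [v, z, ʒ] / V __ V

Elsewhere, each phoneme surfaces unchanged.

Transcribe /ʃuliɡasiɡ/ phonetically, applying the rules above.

[ʃuliɡazik]

/ʃ/ (word-initial) fails the environment for rule 3, so it stays [ʃ].
/u/ — not in any rule's target class → [u].
/l/ (between /u/ and /i/) is unaffected → [l].
/i/ stays [i].
/ɡ/ (between /i/ and /a/): rule 1 targets it, but not word-finally → unchanged [ɡ].
/a/ stays [a].
/s/ (between /a/ and /i/) occurs between two vowels → [z] by rule 3.
/i/ — not in any rule's target class → [i].
/ɡ/ (word-final) occurs word-finally → [k] by rule 1.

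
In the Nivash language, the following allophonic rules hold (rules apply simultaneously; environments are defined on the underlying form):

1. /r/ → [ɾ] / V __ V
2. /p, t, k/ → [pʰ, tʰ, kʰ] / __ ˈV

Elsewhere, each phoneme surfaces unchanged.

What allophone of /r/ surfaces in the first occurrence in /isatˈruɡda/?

/r/ — between /t/ and /u/; rule 1 does not apply here → [r].

[r]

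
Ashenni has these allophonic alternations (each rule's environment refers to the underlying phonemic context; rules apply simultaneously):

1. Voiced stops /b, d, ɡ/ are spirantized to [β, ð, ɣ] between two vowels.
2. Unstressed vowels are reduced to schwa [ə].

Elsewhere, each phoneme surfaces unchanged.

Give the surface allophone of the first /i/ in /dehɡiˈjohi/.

[ə]

/i/ (between /ɡ/ and /j/) occurs in an unstressed syllable → [ə] by rule 2.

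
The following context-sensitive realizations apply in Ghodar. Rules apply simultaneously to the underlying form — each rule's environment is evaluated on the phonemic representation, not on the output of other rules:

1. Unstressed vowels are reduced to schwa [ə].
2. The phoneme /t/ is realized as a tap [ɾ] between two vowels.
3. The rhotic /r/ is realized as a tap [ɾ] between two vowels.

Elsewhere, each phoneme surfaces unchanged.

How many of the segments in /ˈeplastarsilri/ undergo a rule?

Segments that undergo a rule: /a/ → [ə] (rule 1); /a/ → [ə] (rule 1); /i/ → [ə] (rule 1); /i/ → [ə] (rule 1).
All other segments surface unchanged.

4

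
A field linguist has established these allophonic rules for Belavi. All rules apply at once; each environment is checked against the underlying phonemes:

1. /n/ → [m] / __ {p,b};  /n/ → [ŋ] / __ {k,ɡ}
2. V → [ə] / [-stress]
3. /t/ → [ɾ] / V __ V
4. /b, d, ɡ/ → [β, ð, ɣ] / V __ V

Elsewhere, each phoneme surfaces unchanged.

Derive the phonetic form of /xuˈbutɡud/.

/x/ stays [x].
/u/ (between /x/ and /b/) occurs in an unstressed syllable → [ə] by rule 2.
/b/ (between /u/ and /u/) occurs between two vowels → [β] by rule 4.
/u/ (between /b/ and /t/): rule 2 targets it, but not in an unstressed syllable → unchanged [u].
/t/ (between /u/ and /ɡ/): rule 3 targets it, but not between two vowels → unchanged [t].
/ɡ/ (between /t/ and /u/) is in the target of rule 4 but the environment (between two vowels) is not met → [ɡ].
/u/ — between /ɡ/ and /d/, in an unstressed syllable — surfaces as [ə] (rule 2).
/d/ — word-final; rule 4 does not apply here → [d].

[xəˈβutɡəd]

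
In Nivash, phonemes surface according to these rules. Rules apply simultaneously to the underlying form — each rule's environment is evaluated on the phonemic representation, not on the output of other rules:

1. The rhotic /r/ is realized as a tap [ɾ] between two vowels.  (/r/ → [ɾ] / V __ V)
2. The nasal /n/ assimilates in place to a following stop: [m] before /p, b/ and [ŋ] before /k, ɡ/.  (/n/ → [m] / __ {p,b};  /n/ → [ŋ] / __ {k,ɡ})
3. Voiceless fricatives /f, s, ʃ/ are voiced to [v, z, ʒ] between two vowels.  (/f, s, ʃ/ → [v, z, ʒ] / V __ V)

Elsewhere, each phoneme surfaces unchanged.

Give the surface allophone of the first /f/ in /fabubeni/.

[f]

/f/ (word-initial): rule 3 targets it, but not between two vowels → unchanged [f].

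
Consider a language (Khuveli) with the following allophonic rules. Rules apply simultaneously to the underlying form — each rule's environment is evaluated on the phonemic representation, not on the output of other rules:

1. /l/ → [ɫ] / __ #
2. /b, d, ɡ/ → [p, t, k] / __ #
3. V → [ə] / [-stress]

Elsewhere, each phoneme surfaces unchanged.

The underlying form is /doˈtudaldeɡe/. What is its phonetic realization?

/d/ (word-initial) is in the target of rule 2 but the environment (word-finally) is not met → [d].
/o/ (between /d/ and /t/) occurs in an unstressed syllable → [ə] by rule 3.
/t/ stays [t].
/u/ (between /t/ and /d/) fails the environment for rule 3, so it stays [u].
/d/ (between /u/ and /a/) is in the target of rule 2 but the environment (word-finally) is not met → [d].
/a/ (between /d/ and /l/) occurs in an unstressed syllable → [ə] by rule 3.
/l/ (between /a/ and /d/) is in the target of rule 1 but the environment (word-finally) is not met → [l].
/d/ — between /l/ and /e/; rule 2 does not apply here → [d].
/e/ (between /d/ and /ɡ/): in an unstressed syllable, so rule 3 applies → [ə].
/ɡ/ (between /e/ and /e/) fails the environment for rule 2, so it stays [ɡ].
/e/ (word-final): in an unstressed syllable, so rule 3 applies → [ə].

[dəˈtudəldəɡə]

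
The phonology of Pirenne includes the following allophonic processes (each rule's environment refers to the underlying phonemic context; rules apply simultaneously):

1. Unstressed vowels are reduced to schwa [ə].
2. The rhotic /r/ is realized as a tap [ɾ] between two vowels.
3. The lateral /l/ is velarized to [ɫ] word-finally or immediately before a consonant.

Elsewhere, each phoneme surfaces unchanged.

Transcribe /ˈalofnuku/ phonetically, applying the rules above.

/a/ (word-initial): rule 1 targets it, but not in an unstressed syllable → unchanged [a].
/l/ (between /a/ and /o/): rule 3 targets it, but not word-finally or immediately before a consonant → unchanged [l].
/o/ (between /l/ and /f/) occurs in an unstressed syllable → [ə] by rule 1.
/f/ — not in any rule's target class → [f].
/n/ (between /f/ and /u/): no rule targets it → [n].
/u/ meets the environment for rule 1 (in an unstressed syllable) → [ə].
/k/ — not in any rule's target class → [k].
/u/ (word-final) occurs in an unstressed syllable → [ə] by rule 1.

[ˈaləfnəkə]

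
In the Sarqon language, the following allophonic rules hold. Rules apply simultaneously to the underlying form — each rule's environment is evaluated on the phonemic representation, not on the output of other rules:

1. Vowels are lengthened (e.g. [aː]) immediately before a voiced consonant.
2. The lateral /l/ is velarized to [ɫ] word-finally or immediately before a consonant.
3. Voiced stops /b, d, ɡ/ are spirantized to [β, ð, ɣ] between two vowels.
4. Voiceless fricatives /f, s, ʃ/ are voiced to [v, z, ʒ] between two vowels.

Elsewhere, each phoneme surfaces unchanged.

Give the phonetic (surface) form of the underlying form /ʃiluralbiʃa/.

/ʃ/ — word-initial; rule 4 does not apply here → [ʃ].
/i/ (between /ʃ/ and /l/) occurs before a voiced consonant → [iː] by rule 1.
/l/ (between /i/ and /u/) is in the target of rule 2 but the environment (word-finally or immediately before a consonant) is not met → [l].
/u/ (between /l/ and /r/) occurs before a voiced consonant → [uː] by rule 1.
/r/ (between /u/ and /a/) is unaffected → [r].
/a/ — between /r/ and /l/, before a voiced consonant — surfaces as [aː] (rule 1).
/l/ meets the environment for rule 2 (word-finally or immediately before a consonant) → [ɫ].
/b/ (between /l/ and /i/) is in the target of rule 3 but the environment (between two vowels) is not met → [b].
/i/ (between /b/ and /ʃ/): rule 1 targets it, but not before a voiced consonant → unchanged [i].
/ʃ/ (between /i/ and /a/) occurs between two vowels → [ʒ] by rule 4.
/a/ (word-final): rule 1 targets it, but not before a voiced consonant → unchanged [a].

[ʃiːluːraːɫbiʒa]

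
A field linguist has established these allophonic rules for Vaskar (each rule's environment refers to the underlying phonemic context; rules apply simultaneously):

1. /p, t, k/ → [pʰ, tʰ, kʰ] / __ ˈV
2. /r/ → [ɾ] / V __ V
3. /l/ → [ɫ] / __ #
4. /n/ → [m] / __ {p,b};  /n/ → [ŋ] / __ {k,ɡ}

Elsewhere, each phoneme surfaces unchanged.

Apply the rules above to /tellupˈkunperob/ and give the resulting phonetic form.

[tellupˈkʰumpeɾob]

/t/ (word-initial) is in the target of rule 1 but the environment (immediately before a stressed vowel) is not met → [t].
/e/ (between /t/ and /l/): no rule targets it → [e].
/l/ (between /e/ and /l/) is in the target of rule 3 but the environment (word-finally) is not met → [l].
/l/ (between /l/ and /u/) is in the target of rule 3 but the environment (word-finally) is not met → [l].
/u/ (between /l/ and /p/) is unaffected → [u].
/p/ — between /u/ and /k/; rule 1 does not apply here → [p].
Rule 1 applies to /k/ (between /p/ and /u/: immediately before a stressed vowel) → [kʰ].
/u/ — not in any rule's target class → [u].
/n/ (between /u/ and /p/) occurs before a labial or velar stop → [m] by rule 4.
/p/ (between /n/ and /e/): rule 1 targets it, but not immediately before a stressed vowel → unchanged [p].
/e/ (between /p/ and /r/): no rule targets it → [e].
/r/ — between /e/ and /o/, between two vowels — surfaces as [ɾ] (rule 2).
/o/ (between /r/ and /b/): no rule targets it → [o].
/b/ — not in any rule's target class → [b].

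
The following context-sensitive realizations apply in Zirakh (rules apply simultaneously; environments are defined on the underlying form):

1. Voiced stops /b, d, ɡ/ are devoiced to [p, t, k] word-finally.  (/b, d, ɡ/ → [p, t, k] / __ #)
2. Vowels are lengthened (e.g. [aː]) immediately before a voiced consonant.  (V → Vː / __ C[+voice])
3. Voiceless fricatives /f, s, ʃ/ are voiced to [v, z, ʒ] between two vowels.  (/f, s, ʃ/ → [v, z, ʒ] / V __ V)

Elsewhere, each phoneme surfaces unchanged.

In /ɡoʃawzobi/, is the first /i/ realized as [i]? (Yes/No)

/i/ (word-final): rule 2 targets it, but not before a voiced consonant → unchanged [i].
The actual realization is [i], which matches [i].

Yes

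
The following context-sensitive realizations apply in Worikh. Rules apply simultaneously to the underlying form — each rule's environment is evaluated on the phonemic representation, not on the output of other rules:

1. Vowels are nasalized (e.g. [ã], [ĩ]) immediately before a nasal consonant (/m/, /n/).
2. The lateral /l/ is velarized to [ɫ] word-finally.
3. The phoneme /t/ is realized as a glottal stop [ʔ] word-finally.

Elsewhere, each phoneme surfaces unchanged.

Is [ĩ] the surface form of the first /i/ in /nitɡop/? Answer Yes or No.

No

/i/ (between /n/ and /t/) is in the target of rule 1 but the environment (before a nasal consonant) is not met → [i].
The actual realization is [i], not [ĩ].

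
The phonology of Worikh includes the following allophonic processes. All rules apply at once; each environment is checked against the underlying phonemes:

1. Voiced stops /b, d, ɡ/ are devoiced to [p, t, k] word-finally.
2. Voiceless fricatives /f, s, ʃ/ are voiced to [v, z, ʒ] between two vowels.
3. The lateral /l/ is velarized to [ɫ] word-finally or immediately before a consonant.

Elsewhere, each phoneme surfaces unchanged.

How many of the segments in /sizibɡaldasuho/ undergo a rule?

Segments that undergo a rule: /l/ → [ɫ] (rule 3); /s/ → [z] (rule 2).
All other segments surface unchanged.

2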